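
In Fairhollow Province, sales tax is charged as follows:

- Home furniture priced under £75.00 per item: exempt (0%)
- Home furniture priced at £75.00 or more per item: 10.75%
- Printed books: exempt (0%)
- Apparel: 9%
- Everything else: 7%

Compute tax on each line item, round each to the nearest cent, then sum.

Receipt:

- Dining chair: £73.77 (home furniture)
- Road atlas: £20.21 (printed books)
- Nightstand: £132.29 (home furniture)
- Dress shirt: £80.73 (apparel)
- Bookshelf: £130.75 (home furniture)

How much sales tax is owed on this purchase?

Dining chair £73.77: home furniture, under £75.00 → 0% → £0.00
Road atlas £20.21: printed books → 0% → £0.00
Nightstand £132.29: home furniture, £75.00 or more → 10.75% → £14.22
Dress shirt £80.73: apparel → 9% → £7.27
Bookshelf £130.75: home furniture, £75.00 or more → 10.75% → £14.06
Total tax = £14.22 + £7.27 + £14.06 = £35.55

£35.55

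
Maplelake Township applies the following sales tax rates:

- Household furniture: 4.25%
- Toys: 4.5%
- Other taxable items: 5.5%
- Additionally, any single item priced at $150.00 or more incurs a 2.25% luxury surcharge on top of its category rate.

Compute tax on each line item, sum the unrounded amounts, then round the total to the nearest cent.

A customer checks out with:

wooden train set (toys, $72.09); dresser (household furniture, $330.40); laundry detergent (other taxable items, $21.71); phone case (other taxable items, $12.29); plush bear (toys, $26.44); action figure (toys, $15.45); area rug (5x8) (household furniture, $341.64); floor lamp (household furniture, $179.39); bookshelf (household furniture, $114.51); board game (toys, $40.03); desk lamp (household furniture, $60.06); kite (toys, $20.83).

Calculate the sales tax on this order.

$72.50

Wooden train set $72.09: toys → 4.5% → $3.24405
Dresser $330.40: household furniture → 4.25% + 2.25% surcharge = 6.5% → $21.476
Laundry detergent $21.71: other taxable items → 5.5% → $1.19405
Phone case $12.29: other taxable items → 5.5% → $0.67595
Plush bear $26.44: toys → 4.5% → $1.1898
Action figure $15.45: toys → 4.5% → $0.69525
Area rug (5x8) $341.64: household furniture → 4.25% + 2.25% surcharge = 6.5% → $22.2066
Floor lamp $179.39: household furniture → 4.25% + 2.25% surcharge = 6.5% → $11.66035
Bookshelf $114.51: household furniture → 4.25% → $4.866675
Board game $40.03: toys → 4.5% → $1.80135
Desk lamp $60.06: household furniture → 4.25% → $2.55255
Kite $20.83: toys → 4.5% → $0.93735
Unrounded tax sum = $72.499975 → $72.50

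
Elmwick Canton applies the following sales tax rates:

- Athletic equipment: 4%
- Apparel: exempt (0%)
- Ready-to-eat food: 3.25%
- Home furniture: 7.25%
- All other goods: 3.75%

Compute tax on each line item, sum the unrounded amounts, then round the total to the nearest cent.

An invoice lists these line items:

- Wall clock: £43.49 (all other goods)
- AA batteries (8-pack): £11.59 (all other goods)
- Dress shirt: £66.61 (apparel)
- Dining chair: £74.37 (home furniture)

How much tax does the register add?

£7.46

Wall clock £43.49: all other goods → 3.75% → £1.630875
AA batteries (8-pack) £11.59: all other goods → 3.75% → £0.434625
Dress shirt £66.61: apparel → 0% → £0.00
Dining chair £74.37: home furniture → 7.25% → £5.391825
Unrounded tax sum = £7.457325 → £7.46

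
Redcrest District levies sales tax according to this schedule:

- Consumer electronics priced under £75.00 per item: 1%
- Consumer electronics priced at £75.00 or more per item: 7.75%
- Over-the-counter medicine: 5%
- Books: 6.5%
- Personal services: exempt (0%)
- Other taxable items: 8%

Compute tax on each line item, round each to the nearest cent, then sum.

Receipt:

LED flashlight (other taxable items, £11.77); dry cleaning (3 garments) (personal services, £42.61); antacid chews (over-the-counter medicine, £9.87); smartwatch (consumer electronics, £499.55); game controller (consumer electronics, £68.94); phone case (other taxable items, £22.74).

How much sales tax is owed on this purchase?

LED flashlight £11.77: other taxable items → 8% → £0.94
Dry cleaning (3 garments) £42.61: personal services → 0% → £0.00
Antacid chews £9.87: over-the-counter medicine → 5% → £0.49
Smartwatch £499.55: consumer electronics, £75.00 or more → 7.75% → £38.72
Game controller £68.94: consumer electronics, under £75.00 → 1% → £0.69
Phone case £22.74: other taxable items → 8% → £1.82
Total tax = £0.94 + £0.49 + £38.72 + £0.69 + £1.82 = £42.66

£42.66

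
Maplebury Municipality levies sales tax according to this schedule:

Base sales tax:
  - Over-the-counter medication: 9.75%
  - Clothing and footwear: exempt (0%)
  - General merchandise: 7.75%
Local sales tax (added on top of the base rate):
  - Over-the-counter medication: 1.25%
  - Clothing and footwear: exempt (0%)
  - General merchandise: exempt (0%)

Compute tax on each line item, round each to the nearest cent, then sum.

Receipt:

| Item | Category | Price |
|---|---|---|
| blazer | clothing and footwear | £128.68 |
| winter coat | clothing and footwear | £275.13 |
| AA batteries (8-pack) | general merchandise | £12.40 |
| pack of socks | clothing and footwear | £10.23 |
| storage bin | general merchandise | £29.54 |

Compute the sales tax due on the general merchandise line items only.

AA batteries (8-pack) £12.40: general merchandise → 7.75% + 0% local = 7.75% → £0.96
Storage bin £29.54: general merchandise → 7.75% + 0% local = 7.75% → £2.29
Tax on general merchandise = £0.96 + £2.29 = £3.25

£3.25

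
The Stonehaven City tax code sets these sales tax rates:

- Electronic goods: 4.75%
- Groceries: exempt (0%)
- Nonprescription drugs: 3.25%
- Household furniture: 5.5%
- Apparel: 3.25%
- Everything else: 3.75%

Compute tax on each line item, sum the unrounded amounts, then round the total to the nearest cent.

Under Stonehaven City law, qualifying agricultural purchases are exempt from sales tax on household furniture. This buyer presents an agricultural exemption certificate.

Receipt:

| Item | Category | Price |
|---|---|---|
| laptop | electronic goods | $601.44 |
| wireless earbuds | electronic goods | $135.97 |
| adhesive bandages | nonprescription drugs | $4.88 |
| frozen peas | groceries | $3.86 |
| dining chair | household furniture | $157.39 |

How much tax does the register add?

$35.19

Laptop $601.44: electronic goods → 4.75% → $28.5684
Wireless earbuds $135.97: electronic goods → 4.75% → $6.458575
Adhesive bandages $4.88: nonprescription drugs → 3.25% → $0.1586
Frozen peas $3.86: groceries → 0% → $0.00
Dining chair $157.39: household furniture, buyer-exempt → 0% → $0.00
Unrounded tax sum = $35.185575 → $35.19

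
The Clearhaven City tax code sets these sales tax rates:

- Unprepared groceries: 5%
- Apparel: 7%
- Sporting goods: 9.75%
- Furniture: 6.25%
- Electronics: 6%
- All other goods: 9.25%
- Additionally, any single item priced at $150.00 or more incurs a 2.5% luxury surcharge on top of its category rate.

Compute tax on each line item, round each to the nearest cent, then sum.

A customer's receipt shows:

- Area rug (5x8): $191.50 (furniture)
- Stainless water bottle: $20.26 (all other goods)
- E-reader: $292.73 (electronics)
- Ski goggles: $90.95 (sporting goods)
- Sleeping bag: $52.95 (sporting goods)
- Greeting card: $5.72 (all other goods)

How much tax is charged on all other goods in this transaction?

Stainless water bottle $20.26: all other goods → 9.25% → $1.87
Greeting card $5.72: all other goods → 9.25% → $0.53
Tax on all other goods = $1.87 + $0.53 = $2.40

$2.40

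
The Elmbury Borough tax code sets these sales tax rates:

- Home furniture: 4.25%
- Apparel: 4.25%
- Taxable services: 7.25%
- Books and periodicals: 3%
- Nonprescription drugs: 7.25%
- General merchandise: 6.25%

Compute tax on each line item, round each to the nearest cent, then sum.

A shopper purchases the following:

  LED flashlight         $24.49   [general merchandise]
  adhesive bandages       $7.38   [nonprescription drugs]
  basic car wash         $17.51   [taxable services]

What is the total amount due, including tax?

$52.72

LED flashlight $24.49: general merchandise → 6.25% → $1.53
Adhesive bandages $7.38: nonprescription drugs → 7.25% → $0.54
Basic car wash $17.51: taxable services → 7.25% → $1.27
Subtotal = $49.38; tax = $3.34; total due = $52.72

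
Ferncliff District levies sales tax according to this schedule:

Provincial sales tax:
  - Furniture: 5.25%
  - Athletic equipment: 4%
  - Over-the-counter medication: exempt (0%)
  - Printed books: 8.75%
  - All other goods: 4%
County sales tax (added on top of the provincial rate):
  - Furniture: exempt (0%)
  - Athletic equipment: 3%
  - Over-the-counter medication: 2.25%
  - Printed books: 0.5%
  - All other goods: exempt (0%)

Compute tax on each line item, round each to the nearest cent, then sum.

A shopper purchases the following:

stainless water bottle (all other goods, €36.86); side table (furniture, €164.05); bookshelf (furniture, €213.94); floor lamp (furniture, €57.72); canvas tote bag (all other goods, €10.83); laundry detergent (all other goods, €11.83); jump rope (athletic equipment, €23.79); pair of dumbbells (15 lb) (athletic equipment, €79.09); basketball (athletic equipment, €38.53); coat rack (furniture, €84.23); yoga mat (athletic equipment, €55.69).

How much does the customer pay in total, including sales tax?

Stainless water bottle €36.86: all other goods → 4% + 0% county = 4% → €1.47
Side table €164.05: furniture → 5.25% + 0% county = 5.25% → €8.61
Bookshelf €213.94: furniture → 5.25% + 0% county = 5.25% → €11.23
Floor lamp €57.72: furniture → 5.25% + 0% county = 5.25% → €3.03
Canvas tote bag €10.83: all other goods → 4% + 0% county = 4% → €0.43
Laundry detergent €11.83: all other goods → 4% + 0% county = 4% → €0.47
Jump rope €23.79: athletic equipment → 4% + 3% county = 7% → €1.67
Pair of dumbbells (15 lb) €79.09: athletic equipment → 4% + 3% county = 7% → €5.54
Basketball €38.53: athletic equipment → 4% + 3% county = 7% → €2.70
Coat rack €84.23: furniture → 5.25% + 0% county = 5.25% → €4.42
Yoga mat €55.69: athletic equipment → 4% + 3% county = 7% → €3.90
Subtotal = €776.56; tax = €43.47; total due = €820.03

€820.03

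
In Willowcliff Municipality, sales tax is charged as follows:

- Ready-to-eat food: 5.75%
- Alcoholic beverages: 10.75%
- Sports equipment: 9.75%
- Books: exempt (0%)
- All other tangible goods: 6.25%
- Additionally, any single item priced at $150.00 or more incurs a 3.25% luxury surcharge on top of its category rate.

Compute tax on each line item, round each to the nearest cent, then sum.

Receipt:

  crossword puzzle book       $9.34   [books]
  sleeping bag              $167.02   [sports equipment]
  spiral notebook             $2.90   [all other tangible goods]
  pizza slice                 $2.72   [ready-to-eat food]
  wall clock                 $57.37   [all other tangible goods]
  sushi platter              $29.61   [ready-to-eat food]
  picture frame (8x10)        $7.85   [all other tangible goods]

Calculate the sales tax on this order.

$27.83

Crossword puzzle book $9.34: books → 0% → $0.00
Sleeping bag $167.02: sports equipment → 9.75% + 3.25% surcharge = 13% → $21.71
Spiral notebook $2.90: all other tangible goods → 6.25% → $0.18
Pizza slice $2.72: ready-to-eat food → 5.75% → $0.16
Wall clock $57.37: all other tangible goods → 6.25% → $3.59
Sushi platter $29.61: ready-to-eat food → 5.75% → $1.70
Picture frame (8x10) $7.85: all other tangible goods → 6.25% → $0.49
Total tax = $21.71 + $0.18 + $0.16 + $3.59 + $1.70 + $0.49 = $27.83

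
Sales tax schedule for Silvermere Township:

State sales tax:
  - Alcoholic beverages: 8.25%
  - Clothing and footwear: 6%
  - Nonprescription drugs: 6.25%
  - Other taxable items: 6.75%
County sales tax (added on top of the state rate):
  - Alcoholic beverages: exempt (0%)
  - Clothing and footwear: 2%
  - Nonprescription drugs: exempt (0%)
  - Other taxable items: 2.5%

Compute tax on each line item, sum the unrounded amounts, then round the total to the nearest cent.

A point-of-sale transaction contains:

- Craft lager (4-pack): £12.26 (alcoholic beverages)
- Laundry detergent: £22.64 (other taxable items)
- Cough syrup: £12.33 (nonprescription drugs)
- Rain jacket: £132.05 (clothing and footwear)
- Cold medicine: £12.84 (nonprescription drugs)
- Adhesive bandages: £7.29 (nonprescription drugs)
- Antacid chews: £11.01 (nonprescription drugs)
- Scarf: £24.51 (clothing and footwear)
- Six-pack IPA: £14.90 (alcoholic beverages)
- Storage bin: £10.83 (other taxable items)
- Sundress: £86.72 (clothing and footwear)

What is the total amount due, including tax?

£374.90

Craft lager (4-pack) £12.26: alcoholic beverages → 8.25% + 0% county = 8.25% → £1.01145
Laundry detergent £22.64: other taxable items → 6.75% + 2.5% county = 9.25% → £2.0942
Cough syrup £12.33: nonprescription drugs → 6.25% + 0% county = 6.25% → £0.770625
Rain jacket £132.05: clothing and footwear → 6% + 2% county = 8% → £10.564
Cold medicine £12.84: nonprescription drugs → 6.25% + 0% county = 6.25% → £0.8025
Adhesive bandages £7.29: nonprescription drugs → 6.25% + 0% county = 6.25% → £0.455625
Antacid chews £11.01: nonprescription drugs → 6.25% + 0% county = 6.25% → £0.688125
Scarf £24.51: clothing and footwear → 6% + 2% county = 8% → £1.9608
Six-pack IPA £14.90: alcoholic beverages → 8.25% + 0% county = 8.25% → £1.22925
Storage bin £10.83: other taxable items → 6.75% + 2.5% county = 9.25% → £1.001775
Sundress £86.72: clothing and footwear → 6% + 2% county = 8% → £6.9376
Subtotal = £347.38; unrounded tax = £27.51595 → £27.52; total due = £374.90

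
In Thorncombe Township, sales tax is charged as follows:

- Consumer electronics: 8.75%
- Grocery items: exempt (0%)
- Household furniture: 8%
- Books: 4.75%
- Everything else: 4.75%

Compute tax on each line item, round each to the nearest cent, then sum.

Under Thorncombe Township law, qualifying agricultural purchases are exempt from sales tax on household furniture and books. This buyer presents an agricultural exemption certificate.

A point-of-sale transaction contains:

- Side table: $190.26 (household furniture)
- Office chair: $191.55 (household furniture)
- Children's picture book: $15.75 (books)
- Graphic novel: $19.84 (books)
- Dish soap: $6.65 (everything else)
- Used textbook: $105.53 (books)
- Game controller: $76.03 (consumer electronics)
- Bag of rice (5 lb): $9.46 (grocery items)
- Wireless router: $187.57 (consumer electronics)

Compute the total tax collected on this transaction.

Side table $190.26: household furniture, buyer-exempt → 0% → $0.00
Office chair $191.55: household furniture, buyer-exempt → 0% → $0.00
Children's picture book $15.75: books, buyer-exempt → 0% → $0.00
Graphic novel $19.84: books, buyer-exempt → 0% → $0.00
Dish soap $6.65: everything else → 4.75% → $0.32
Used textbook $105.53: books, buyer-exempt → 0% → $0.00
Game controller $76.03: consumer electronics → 8.75% → $6.65
Bag of rice (5 lb) $9.46: grocery items → 0% → $0.00
Wireless router $187.57: consumer electronics → 8.75% → $16.41
Total tax = $0.32 + $6.65 + $16.41 = $23.38

$23.38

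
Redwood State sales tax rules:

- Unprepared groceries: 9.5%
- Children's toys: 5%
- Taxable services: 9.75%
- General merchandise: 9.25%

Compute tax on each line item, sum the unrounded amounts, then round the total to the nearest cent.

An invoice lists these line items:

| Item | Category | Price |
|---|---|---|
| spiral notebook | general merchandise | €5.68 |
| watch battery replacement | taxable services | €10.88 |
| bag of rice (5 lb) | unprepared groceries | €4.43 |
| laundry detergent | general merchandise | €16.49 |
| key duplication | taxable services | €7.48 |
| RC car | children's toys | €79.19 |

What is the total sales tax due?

€8.22

Spiral notebook €5.68: general merchandise → 9.25% → €0.5254
Watch battery replacement €10.88: taxable services → 9.75% → €1.0608
Bag of rice (5 lb) €4.43: unprepared groceries → 9.5% → €0.42085
Laundry detergent €16.49: general merchandise → 9.25% → €1.525325
Key duplication €7.48: taxable services → 9.75% → €0.7293
RC car €79.19: children's toys → 5% → €3.9595
Unrounded tax sum = €8.221175 → €8.22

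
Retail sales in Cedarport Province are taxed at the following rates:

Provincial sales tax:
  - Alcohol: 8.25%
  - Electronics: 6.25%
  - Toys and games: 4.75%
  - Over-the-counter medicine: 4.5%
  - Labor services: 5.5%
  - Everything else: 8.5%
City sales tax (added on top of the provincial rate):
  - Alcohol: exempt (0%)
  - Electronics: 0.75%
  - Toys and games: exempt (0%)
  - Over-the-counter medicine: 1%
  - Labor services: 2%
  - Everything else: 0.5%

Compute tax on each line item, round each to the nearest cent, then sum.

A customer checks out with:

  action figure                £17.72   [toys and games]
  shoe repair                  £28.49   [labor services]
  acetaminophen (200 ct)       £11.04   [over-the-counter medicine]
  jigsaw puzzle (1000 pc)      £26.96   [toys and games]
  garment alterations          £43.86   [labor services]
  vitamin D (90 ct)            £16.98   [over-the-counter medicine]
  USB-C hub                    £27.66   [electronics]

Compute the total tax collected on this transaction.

Action figure £17.72: toys and games → 4.75% + 0% city = 4.75% → £0.84
Shoe repair £28.49: labor services → 5.5% + 2% city = 7.5% → £2.14
Acetaminophen (200 ct) £11.04: over-the-counter medicine → 4.5% + 1% city = 5.5% → £0.61
Jigsaw puzzle (1000 pc) £26.96: toys and games → 4.75% + 0% city = 4.75% → £1.28
Garment alterations £43.86: labor services → 5.5% + 2% city = 7.5% → £3.29
Vitamin D (90 ct) £16.98: over-the-counter medicine → 4.5% + 1% city = 5.5% → £0.93
USB-C hub £27.66: electronics → 6.25% + 0.75% city = 7% → £1.94
Total tax = £0.84 + £2.14 + £0.61 + £1.28 + £3.29 + £0.93 + £1.94 = £11.03

£11.03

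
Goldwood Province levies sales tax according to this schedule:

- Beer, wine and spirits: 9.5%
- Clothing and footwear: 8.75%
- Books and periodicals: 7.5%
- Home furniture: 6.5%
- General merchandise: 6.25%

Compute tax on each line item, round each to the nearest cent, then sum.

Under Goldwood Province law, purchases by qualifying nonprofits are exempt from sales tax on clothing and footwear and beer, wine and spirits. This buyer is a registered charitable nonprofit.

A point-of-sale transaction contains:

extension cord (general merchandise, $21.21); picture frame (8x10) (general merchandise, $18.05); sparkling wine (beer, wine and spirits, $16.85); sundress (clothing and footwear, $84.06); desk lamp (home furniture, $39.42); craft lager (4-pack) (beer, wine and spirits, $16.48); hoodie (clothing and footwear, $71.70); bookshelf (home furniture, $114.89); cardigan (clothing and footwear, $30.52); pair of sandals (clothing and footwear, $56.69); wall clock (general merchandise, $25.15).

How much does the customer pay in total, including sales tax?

$509.08

Extension cord $21.21: general merchandise → 6.25% → $1.33
Picture frame (8x10) $18.05: general merchandise → 6.25% → $1.13
Sparkling wine $16.85: beer, wine and spirits, buyer-exempt → 0% → $0.00
Sundress $84.06: clothing and footwear, buyer-exempt → 0% → $0.00
Desk lamp $39.42: home furniture → 6.5% → $2.56
Craft lager (4-pack) $16.48: beer, wine and spirits, buyer-exempt → 0% → $0.00
Hoodie $71.70: clothing and footwear, buyer-exempt → 0% → $0.00
Bookshelf $114.89: home furniture → 6.5% → $7.47
Cardigan $30.52: clothing and footwear, buyer-exempt → 0% → $0.00
Pair of sandals $56.69: clothing and footwear, buyer-exempt → 0% → $0.00
Wall clock $25.15: general merchandise → 6.25% → $1.57
Subtotal = $495.02; tax = $14.06; total due = $509.08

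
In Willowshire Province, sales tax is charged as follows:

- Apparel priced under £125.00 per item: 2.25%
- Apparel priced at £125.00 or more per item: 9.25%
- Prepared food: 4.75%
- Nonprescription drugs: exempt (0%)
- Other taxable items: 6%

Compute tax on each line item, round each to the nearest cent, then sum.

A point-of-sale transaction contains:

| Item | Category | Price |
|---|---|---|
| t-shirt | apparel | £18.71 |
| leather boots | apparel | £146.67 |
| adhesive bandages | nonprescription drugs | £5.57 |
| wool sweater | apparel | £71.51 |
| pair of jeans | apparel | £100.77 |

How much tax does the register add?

T-shirt £18.71: apparel, under £125.00 → 2.25% → £0.42
Leather boots £146.67: apparel, £125.00 or more → 9.25% → £13.57
Adhesive bandages £5.57: nonprescription drugs → 0% → £0.00
Wool sweater £71.51: apparel, under £125.00 → 2.25% → £1.61
Pair of jeans £100.77: apparel, under £125.00 → 2.25% → £2.27
Total tax = £0.42 + £13.57 + £1.61 + £2.27 = £17.87

£17.87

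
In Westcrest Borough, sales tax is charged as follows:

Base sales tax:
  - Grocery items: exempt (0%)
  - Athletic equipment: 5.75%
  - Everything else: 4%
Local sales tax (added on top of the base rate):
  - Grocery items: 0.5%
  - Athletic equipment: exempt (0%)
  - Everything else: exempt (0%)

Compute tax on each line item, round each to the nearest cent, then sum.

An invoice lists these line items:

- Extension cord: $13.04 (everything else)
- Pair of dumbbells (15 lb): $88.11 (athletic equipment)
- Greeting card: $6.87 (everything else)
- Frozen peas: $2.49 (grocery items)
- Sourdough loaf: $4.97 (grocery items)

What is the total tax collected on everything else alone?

$0.79

Extension cord $13.04: everything else → 4% + 0% local = 4% → $0.52
Greeting card $6.87: everything else → 4% + 0% local = 4% → $0.27
Tax on everything else = $0.52 + $0.27 = $0.79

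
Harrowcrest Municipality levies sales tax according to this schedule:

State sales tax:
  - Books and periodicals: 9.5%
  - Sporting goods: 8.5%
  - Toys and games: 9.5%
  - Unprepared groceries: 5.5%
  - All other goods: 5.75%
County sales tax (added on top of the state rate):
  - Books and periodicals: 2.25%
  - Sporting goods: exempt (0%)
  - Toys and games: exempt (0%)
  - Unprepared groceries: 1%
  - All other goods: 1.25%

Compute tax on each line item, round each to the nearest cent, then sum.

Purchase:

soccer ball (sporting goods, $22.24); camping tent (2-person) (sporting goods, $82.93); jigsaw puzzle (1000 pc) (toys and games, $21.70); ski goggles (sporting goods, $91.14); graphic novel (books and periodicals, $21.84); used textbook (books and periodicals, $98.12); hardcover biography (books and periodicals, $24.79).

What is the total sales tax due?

$35.76

Soccer ball $22.24: sporting goods → 8.5% + 0% county = 8.5% → $1.89
Camping tent (2-person) $82.93: sporting goods → 8.5% + 0% county = 8.5% → $7.05
Jigsaw puzzle (1000 pc) $21.70: toys and games → 9.5% + 0% county = 9.5% → $2.06
Ski goggles $91.14: sporting goods → 8.5% + 0% county = 8.5% → $7.75
Graphic novel $21.84: books and periodicals → 9.5% + 2.25% county = 11.75% → $2.57
Used textbook $98.12: books and periodicals → 9.5% + 2.25% county = 11.75% → $11.53
Hardcover biography $24.79: books and periodicals → 9.5% + 2.25% county = 11.75% → $2.91
Total tax = $1.89 + $7.05 + $2.06 + $7.75 + $2.57 + $11.53 + $2.91 = $35.76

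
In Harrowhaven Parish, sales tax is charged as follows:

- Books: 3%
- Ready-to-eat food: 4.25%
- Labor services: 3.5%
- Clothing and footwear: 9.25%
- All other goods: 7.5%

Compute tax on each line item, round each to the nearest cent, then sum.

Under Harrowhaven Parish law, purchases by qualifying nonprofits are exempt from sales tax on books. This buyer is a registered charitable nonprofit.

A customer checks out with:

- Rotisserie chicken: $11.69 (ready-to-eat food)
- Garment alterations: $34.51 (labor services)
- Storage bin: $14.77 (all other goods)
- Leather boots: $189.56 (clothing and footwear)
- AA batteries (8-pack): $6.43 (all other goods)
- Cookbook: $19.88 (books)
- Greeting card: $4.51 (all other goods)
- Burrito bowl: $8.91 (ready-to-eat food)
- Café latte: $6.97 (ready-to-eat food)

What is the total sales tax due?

Rotisserie chicken $11.69: ready-to-eat food → 4.25% → $0.50
Garment alterations $34.51: labor services → 3.5% → $1.21
Storage bin $14.77: all other goods → 7.5% → $1.11
Leather boots $189.56: clothing and footwear → 9.25% → $17.53
AA batteries (8-pack) $6.43: all other goods → 7.5% → $0.48
Cookbook $19.88: books, buyer-exempt → 0% → $0.00
Greeting card $4.51: all other goods → 7.5% → $0.34
Burrito bowl $8.91: ready-to-eat food → 4.25% → $0.38
Café latte $6.97: ready-to-eat food → 4.25% → $0.30
Total tax = $0.50 + $1.21 + $1.11 + $17.53 + $0.48 + $0.34 + $0.38 + $0.30 = $21.85

$21.85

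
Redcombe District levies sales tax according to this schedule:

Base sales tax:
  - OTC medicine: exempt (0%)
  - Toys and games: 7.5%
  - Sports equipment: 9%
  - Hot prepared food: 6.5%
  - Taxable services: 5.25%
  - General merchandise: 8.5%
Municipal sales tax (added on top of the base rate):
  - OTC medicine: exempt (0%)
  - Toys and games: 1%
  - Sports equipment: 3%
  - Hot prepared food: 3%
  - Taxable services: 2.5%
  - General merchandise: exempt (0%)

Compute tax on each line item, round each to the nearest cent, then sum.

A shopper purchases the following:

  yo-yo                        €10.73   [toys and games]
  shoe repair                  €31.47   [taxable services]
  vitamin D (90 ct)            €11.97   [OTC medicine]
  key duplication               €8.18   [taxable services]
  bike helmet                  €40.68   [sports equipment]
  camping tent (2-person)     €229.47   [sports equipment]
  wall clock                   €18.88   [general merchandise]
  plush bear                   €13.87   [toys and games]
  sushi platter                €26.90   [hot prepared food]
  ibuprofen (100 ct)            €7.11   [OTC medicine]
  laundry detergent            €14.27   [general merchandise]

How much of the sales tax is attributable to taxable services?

Shoe repair €31.47: taxable services → 5.25% + 2.5% municipal = 7.75% → €2.44
Key duplication €8.18: taxable services → 5.25% + 2.5% municipal = 7.75% → €0.63
Tax on taxable services = €2.44 + €0.63 = €3.07

€3.07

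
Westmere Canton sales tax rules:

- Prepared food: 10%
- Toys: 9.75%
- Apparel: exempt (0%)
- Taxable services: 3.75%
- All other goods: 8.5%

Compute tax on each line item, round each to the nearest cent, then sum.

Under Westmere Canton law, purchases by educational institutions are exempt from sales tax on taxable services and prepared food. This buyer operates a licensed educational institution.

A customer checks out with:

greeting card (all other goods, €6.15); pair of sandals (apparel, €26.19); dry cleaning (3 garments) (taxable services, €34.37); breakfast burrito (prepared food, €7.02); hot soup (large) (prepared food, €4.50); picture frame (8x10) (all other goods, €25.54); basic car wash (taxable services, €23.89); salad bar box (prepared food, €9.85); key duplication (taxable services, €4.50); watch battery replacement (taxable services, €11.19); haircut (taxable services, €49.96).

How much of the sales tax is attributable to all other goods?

€2.69

Greeting card €6.15: all other goods → 8.5% → €0.52
Picture frame (8x10) €25.54: all other goods → 8.5% → €2.17
Tax on all other goods = €0.52 + €2.17 = €2.69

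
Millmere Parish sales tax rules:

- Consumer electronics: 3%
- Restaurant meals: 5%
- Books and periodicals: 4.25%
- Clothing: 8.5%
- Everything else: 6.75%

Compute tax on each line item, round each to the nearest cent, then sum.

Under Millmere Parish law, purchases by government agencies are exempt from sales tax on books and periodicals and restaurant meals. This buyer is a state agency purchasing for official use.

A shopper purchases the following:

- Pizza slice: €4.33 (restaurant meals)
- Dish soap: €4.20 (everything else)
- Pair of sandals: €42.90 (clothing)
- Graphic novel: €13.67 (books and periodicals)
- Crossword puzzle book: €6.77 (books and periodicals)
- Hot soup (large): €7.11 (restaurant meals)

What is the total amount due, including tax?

€82.91

Pizza slice €4.33: restaurant meals, buyer-exempt → 0% → €0.00
Dish soap €4.20: everything else → 6.75% → €0.28
Pair of sandals €42.90: clothing → 8.5% → €3.65
Graphic novel €13.67: books and periodicals, buyer-exempt → 0% → €0.00
Crossword puzzle book €6.77: books and periodicals, buyer-exempt → 0% → €0.00
Hot soup (large) €7.11: restaurant meals, buyer-exempt → 0% → €0.00
Subtotal = €78.98; tax = €3.93; total due = €82.91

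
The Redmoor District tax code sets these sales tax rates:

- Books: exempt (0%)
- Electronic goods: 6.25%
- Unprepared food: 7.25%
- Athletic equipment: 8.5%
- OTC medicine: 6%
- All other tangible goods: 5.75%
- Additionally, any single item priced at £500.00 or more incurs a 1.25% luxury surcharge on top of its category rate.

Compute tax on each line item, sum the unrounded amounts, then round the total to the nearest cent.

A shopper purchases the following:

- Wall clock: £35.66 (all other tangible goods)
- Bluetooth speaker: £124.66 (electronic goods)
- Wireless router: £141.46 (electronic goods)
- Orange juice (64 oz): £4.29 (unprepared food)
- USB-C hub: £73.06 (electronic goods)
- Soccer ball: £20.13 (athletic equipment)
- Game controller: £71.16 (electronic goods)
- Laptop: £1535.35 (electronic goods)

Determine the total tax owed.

£144.87

Wall clock £35.66: all other tangible goods → 5.75% → £2.05045
Bluetooth speaker £124.66: electronic goods → 6.25% → £7.79125
Wireless router £141.46: electronic goods → 6.25% → £8.84125
Orange juice (64 oz) £4.29: unprepared food → 7.25% → £0.311025
USB-C hub £73.06: electronic goods → 6.25% → £4.56625
Soccer ball £20.13: athletic equipment → 8.5% → £1.71105
Game controller £71.16: electronic goods → 6.25% → £4.4475
Laptop £1535.35: electronic goods → 6.25% + 1.25% surcharge = 7.5% → £115.15125
Unrounded tax sum = £144.870025 → £144.87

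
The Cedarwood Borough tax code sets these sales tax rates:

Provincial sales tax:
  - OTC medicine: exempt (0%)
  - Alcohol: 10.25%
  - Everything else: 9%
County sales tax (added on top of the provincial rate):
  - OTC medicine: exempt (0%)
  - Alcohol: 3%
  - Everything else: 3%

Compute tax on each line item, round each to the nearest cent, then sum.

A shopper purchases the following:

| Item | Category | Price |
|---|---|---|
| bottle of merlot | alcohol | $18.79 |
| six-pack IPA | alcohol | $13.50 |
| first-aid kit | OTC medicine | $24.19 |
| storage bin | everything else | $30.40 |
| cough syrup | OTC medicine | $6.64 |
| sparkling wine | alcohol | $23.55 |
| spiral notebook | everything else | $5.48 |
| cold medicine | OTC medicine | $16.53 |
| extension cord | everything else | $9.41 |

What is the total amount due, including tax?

Bottle of merlot $18.79: alcohol → 10.25% + 3% county = 13.25% → $2.49
Six-pack IPA $13.50: alcohol → 10.25% + 3% county = 13.25% → $1.79
First-aid kit $24.19: OTC medicine → 0% + 0% county = 0% → $0.00
Storage bin $30.40: everything else → 9% + 3% county = 12% → $3.65
Cough syrup $6.64: OTC medicine → 0% + 0% county = 0% → $0.00
Sparkling wine $23.55: alcohol → 10.25% + 3% county = 13.25% → $3.12
Spiral notebook $5.48: everything else → 9% + 3% county = 12% → $0.66
Cold medicine $16.53: OTC medicine → 0% + 0% county = 0% → $0.00
Extension cord $9.41: everything else → 9% + 3% county = 12% → $1.13
Subtotal = $148.49; tax = $12.84; total due = $161.33

$161.33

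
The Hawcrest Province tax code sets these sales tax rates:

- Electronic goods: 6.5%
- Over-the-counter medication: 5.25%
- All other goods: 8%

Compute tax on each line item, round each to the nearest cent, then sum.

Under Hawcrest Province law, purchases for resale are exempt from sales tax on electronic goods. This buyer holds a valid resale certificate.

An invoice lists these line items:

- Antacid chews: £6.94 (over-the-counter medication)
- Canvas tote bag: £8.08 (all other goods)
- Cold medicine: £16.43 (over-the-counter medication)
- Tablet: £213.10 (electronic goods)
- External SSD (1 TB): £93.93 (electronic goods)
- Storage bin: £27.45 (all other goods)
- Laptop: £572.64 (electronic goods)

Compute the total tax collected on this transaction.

£4.07

Antacid chews £6.94: over-the-counter medication → 5.25% → £0.36
Canvas tote bag £8.08: all other goods → 8% → £0.65
Cold medicine £16.43: over-the-counter medication → 5.25% → £0.86
Tablet £213.10: electronic goods, buyer-exempt → 0% → £0.00
External SSD (1 TB) £93.93: electronic goods, buyer-exempt → 0% → £0.00
Storage bin £27.45: all other goods → 8% → £2.20
Laptop £572.64: electronic goods, buyer-exempt → 0% → £0.00
Total tax = £0.36 + £0.65 + £0.86 + £2.20 = £4.07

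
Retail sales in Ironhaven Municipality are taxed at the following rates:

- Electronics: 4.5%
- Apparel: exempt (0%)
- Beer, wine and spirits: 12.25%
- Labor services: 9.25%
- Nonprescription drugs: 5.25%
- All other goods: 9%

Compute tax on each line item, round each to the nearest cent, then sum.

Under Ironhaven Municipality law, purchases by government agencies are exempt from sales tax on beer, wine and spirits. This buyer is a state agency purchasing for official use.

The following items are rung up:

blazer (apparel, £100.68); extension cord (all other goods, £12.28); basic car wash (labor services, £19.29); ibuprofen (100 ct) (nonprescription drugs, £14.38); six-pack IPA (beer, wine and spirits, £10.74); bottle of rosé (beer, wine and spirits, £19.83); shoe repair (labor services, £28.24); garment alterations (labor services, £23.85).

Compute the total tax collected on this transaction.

Blazer £100.68: apparel → 0% → £0.00
Extension cord £12.28: all other goods → 9% → £1.11
Basic car wash £19.29: labor services → 9.25% → £1.78
Ibuprofen (100 ct) £14.38: nonprescription drugs → 5.25% → £0.75
Six-pack IPA £10.74: beer, wine and spirits, buyer-exempt → 0% → £0.00
Bottle of rosé £19.83: beer, wine and spirits, buyer-exempt → 0% → £0.00
Shoe repair £28.24: labor services → 9.25% → £2.61
Garment alterations £23.85: labor services → 9.25% → £2.21
Total tax = £1.11 + £1.78 + £0.75 + £2.61 + £2.21 = £8.46

£8.46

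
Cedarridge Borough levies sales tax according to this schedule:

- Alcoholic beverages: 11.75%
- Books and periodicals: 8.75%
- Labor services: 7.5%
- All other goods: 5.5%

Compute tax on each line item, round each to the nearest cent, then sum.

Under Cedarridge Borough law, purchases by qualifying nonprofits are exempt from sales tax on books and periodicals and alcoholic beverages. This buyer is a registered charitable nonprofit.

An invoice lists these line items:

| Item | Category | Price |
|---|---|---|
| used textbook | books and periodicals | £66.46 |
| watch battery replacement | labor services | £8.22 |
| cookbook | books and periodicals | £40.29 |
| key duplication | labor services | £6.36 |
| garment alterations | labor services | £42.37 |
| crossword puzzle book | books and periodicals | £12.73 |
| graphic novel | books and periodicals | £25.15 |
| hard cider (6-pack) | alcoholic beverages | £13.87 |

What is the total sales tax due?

Used textbook £66.46: books and periodicals, buyer-exempt → 0% → £0.00
Watch battery replacement £8.22: labor services → 7.5% → £0.62
Cookbook £40.29: books and periodicals, buyer-exempt → 0% → £0.00
Key duplication £6.36: labor services → 7.5% → £0.48
Garment alterations £42.37: labor services → 7.5% → £3.18
Crossword puzzle book £12.73: books and periodicals, buyer-exempt → 0% → £0.00
Graphic novel £25.15: books and periodicals, buyer-exempt → 0% → £0.00
Hard cider (6-pack) £13.87: alcoholic beverages, buyer-exempt → 0% → £0.00
Total tax = £0.62 + £0.48 + £3.18 = £4.28

£4.28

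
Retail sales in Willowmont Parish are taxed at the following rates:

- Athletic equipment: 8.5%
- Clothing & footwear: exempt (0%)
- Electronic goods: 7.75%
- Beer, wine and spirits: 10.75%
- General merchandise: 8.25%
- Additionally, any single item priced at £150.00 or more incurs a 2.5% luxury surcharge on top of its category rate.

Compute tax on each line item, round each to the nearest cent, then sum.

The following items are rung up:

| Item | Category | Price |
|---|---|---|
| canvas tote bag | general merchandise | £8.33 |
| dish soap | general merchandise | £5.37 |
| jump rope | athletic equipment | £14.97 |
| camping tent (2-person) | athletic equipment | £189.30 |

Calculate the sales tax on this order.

Canvas tote bag £8.33: general merchandise → 8.25% → £0.69
Dish soap £5.37: general merchandise → 8.25% → £0.44
Jump rope £14.97: athletic equipment → 8.5% → £1.27
Camping tent (2-person) £189.30: athletic equipment → 8.5% + 2.5% surcharge = 11% → £20.82
Total tax = £0.69 + £0.44 + £1.27 + £20.82 = £23.22

£23.22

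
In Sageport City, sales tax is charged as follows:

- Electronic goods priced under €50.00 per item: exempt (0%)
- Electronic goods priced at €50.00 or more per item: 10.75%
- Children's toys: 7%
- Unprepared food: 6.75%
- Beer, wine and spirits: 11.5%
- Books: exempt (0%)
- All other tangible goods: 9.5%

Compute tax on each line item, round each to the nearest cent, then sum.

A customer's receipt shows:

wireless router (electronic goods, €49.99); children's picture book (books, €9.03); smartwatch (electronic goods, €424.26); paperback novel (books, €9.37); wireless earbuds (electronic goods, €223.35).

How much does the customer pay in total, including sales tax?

€785.62

Wireless router €49.99: electronic goods, under €50.00 → 0% → €0.00
Children's picture book €9.03: books → 0% → €0.00
Smartwatch €424.26: electronic goods, €50.00 or more → 10.75% → €45.61
Paperback novel €9.37: books → 0% → €0.00
Wireless earbuds €223.35: electronic goods, €50.00 or more → 10.75% → €24.01
Subtotal = €716.00; tax = €69.62; total due = €785.62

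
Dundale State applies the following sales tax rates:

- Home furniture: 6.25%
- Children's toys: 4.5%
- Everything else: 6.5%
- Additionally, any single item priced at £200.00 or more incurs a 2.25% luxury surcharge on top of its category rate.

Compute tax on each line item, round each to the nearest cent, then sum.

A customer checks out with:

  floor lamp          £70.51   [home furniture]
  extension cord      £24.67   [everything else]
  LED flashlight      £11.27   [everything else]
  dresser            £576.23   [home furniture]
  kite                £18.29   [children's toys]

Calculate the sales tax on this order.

£56.54

Floor lamp £70.51: home furniture → 6.25% → £4.41
Extension cord £24.67: everything else → 6.5% → £1.60
LED flashlight £11.27: everything else → 6.5% → £0.73
Dresser £576.23: home furniture → 6.25% + 2.25% surcharge = 8.5% → £48.98
Kite £18.29: children's toys → 4.5% → £0.82
Total tax = £4.41 + £1.60 + £0.73 + £48.98 + £0.82 = £56.54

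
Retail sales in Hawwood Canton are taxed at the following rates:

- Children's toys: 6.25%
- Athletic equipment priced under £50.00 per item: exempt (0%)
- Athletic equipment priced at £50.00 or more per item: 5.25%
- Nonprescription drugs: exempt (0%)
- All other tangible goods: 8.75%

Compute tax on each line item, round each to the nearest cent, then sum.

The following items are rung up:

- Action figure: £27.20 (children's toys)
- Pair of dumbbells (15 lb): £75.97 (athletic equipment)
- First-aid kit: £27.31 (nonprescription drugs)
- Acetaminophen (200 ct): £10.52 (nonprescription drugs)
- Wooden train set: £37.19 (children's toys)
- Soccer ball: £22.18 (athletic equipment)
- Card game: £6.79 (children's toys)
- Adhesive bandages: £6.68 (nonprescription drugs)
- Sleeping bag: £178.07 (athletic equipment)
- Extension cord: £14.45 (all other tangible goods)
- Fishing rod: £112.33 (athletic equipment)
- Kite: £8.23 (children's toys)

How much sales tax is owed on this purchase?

Action figure £27.20: children's toys → 6.25% → £1.70
Pair of dumbbells (15 lb) £75.97: athletic equipment, £50.00 or more → 5.25% → £3.99
First-aid kit £27.31: nonprescription drugs → 0% → £0.00
Acetaminophen (200 ct) £10.52: nonprescription drugs → 0% → £0.00
Wooden train set £37.19: children's toys → 6.25% → £2.32
Soccer ball £22.18: athletic equipment, under £50.00 → 0% → £0.00
Card game £6.79: children's toys → 6.25% → £0.42
Adhesive bandages £6.68: nonprescription drugs → 0% → £0.00
Sleeping bag £178.07: athletic equipment, £50.00 or more → 5.25% → £9.35
Extension cord £14.45: all other tangible goods → 8.75% → £1.26
Fishing rod £112.33: athletic equipment, £50.00 or more → 5.25% → £5.90
Kite £8.23: children's toys → 6.25% → £0.51
Total tax = £1.70 + £3.99 + £2.32 + £0.42 + £9.35 + £1.26 + £5.90 + £0.51 = £25.45

£25.45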